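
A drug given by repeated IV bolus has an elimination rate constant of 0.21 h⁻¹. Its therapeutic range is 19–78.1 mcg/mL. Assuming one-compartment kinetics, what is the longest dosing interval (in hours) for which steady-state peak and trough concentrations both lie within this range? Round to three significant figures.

6.73 h

Between IV bolus doses, concentration decays as C = C₀·e^(−kτ), so C_peak/C_trough = e^(kτ).
τ_max = ln(C_peak/C_trough) / k = ln(78.1/19) / 0.2100 = 1.414 / 0.2100 = 6.733 h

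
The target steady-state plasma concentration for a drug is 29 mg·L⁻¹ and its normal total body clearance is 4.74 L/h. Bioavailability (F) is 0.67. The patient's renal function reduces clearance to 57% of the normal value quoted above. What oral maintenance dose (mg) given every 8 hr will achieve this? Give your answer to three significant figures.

Patient clearance = 0.57 × 4.740 = 2.702 L/h
D = CL × Css × τ / F = 2.702 × 29 × 8 / 0.67 = 935.6 mg

936 mg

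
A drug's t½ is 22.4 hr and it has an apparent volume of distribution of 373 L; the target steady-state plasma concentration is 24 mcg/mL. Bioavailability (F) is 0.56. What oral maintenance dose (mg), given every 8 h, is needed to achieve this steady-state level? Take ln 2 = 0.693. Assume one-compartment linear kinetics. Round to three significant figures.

3960 mg

k = 0.693/22.4 = 0.03094 h⁻¹, so CL = k·Vd = 0.03094 × 373.0 = 11.54 L/h
D = CL × Css × τ / F = 11.54 × 24 × 8 / 0.56 = 3957 mg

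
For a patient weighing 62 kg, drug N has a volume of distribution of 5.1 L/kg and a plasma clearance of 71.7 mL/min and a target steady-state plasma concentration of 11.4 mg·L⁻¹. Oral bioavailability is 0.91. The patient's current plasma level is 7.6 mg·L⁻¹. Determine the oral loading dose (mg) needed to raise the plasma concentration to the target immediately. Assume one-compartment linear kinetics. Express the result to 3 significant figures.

Total Vd = 5.1 × 62 = 316.2 L
Concentration deficit ΔC = 11.4 − 7.6 = 3.800 mg/L
LD = Vd × ΔC / F = 316.2 × 3.800 / 0.91 = 1320 mg

1320 mg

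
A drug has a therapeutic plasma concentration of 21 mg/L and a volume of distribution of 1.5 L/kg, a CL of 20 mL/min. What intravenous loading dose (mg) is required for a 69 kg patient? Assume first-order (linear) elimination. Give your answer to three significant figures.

2170 mg

Vd(total) = 69 kg × 1.5 L/kg = 103.5 L
LD = Vd × C = 103.5 × 21.00 = 2174 mg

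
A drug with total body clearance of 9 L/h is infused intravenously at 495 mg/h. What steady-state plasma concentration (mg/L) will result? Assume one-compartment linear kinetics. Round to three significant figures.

Css = rate / CL = 495 / 9.000 = 55.00 mg/L

55.0 mg/L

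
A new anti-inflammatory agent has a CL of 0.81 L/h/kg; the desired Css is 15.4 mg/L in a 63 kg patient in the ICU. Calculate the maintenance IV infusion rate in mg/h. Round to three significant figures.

CL = 0.81 L/h/kg × 63 kg = 51.03 L/h
At steady state, infusion rate equals elimination rate: rate in = CL × Css.
Rate = CL × Css = 51.03 × 15.4 = 785.9 mg/h

786 mg/h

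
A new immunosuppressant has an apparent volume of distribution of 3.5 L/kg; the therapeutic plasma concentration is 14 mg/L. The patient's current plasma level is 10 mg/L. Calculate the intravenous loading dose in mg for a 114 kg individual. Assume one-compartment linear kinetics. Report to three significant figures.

1600 mg

Total Vd = 3.5 × 114 = 399.0 L
Concentration deficit ΔC = 14 − 10 = 4.000 mg/L
LD = Vd × ΔC = 399.0 × 4.000 = 1596 mg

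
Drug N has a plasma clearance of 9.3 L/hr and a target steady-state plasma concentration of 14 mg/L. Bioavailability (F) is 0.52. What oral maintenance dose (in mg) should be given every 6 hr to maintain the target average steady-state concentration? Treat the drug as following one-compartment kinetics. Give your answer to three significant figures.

D = CL × Css × τ / F = 9.300 × 14 × 6 / 0.52 = 1502 mg

1500 mg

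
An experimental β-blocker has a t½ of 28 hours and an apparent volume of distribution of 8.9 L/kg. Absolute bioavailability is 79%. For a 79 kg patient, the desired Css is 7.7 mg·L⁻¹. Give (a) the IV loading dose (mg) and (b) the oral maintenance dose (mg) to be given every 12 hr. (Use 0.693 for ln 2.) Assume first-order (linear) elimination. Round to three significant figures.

Vd = 8.9 L/kg × 79 kg = 703.1 L
LD = Vd × C = 703.1 × 7.7 = 5414 mg
CL = 0.693 × Vd / t½ = 0.693 × 703.1 / 28 = 17.40 L/h
D = CL × Css × τ / F = 17.40 × 7.7 × 12 / 0.79 = 2035 mg

(a) 5410 mg; (b) 2040 mg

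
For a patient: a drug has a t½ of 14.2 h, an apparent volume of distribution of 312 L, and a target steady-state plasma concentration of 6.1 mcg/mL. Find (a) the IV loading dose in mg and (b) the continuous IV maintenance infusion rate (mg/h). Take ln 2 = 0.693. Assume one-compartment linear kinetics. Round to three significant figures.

(a) 1900 mg; (b) 92.9 mg/h

LD = Vd × C = 312.0 × 6.1 = 1903 mg
CL = 0.693 × Vd / t½ = 0.693 × 312.0 / 14.2 = 15.23 L/h
Infusion rate = CL × Css = 15.23 × 6.1 = 92.90 mg/h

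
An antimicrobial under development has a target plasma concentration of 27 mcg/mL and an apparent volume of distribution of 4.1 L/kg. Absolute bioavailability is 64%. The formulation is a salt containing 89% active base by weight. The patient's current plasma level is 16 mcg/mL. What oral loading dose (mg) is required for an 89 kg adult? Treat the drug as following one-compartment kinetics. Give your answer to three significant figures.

7050 mg

Vd = 4.1 L/kg × 89 kg = 364.9 L
Concentration deficit ΔC = 27 − 16 = 11.00 mg/L
LD = Vd × ΔC / F / S = 364.9 × 11.00 / 0.64 / 0.89 = 7047 mg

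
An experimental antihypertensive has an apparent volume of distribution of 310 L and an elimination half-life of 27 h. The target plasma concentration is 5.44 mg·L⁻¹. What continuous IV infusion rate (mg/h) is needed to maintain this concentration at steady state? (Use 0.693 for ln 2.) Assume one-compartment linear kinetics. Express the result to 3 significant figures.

CL = 0.693 × Vd / t½ = 0.693 × 310.0 / 27 = 7.957 L/h
Infusion rate = CL × Css = 7.957 × 5.44 = 43.29 mg/h

43.3 mg/h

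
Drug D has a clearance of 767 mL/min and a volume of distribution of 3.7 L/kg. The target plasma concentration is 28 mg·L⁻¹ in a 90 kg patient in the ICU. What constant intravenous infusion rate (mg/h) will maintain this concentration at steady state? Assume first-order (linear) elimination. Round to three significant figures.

1290 mg/h

Convert clearance: 767 mL/min × 60 min/h ÷ 1000 mL/L = 46.02 L/h
Rate = CL × Css = 46.02 × 28 = 1289 mg/h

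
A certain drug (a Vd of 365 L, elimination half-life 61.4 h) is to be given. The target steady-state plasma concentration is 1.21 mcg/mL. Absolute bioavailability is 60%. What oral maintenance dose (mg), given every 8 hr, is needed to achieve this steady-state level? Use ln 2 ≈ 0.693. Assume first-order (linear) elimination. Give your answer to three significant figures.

CL = 0.693 × Vd / t½ = 0.693 × 365.0 / 61.4 = 4.120 L/h
D = CL × Css × τ / F = 4.120 × 1.21 × 8 / 0.6 = 66.47 mg

66.5 mg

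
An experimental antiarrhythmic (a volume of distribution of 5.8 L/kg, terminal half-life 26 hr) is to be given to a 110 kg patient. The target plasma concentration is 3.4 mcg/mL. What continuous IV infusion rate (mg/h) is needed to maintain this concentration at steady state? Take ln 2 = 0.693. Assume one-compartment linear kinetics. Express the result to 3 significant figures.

57.8 mg/h

Vd(total) = 110 kg × 5.8 L/kg = 638.0 L
CL = ln 2 · Vd / t½ = 0.693 × 638.0 / 26 = 17.01 L/h
Infusion rate = CL × Css = 17.01 × 3.4 = 57.83 mg/h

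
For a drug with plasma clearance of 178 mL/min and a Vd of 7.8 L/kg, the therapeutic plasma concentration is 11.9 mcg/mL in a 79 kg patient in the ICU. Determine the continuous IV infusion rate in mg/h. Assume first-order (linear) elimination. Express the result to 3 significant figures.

127 mg/h

Convert clearance: 178 mL/min × 60 min/h ÷ 1000 mL/L = 10.68 L/h
Infusion rate = CL · Css = 10.68 L/h × 11.9 mg/L = 127.1 mg/h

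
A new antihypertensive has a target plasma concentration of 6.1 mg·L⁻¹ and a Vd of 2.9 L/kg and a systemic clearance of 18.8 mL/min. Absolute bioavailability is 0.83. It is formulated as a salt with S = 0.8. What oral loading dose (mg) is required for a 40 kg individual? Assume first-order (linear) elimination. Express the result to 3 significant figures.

Vd(total) = 40 kg × 2.9 L/kg = 116.0 L
LD = Vd × C / F / S = 116.0 × 6.100 / 0.83 / 0.8 = 1066 mg

1070 mg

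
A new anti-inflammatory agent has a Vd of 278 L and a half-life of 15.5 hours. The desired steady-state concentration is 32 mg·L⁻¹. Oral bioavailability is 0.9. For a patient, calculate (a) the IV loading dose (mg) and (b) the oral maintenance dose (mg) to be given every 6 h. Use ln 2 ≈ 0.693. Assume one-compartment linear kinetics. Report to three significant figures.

LD = Vd × C = 278.0 × 32 = 8896 mg
CL = 0.693 × Vd / t½ = 0.693 × 278.0 / 15.5 = 12.43 L/h
D = CL × Css × τ / F = 12.43 × 32 × 6 / 0.9 = 2652 mg

(a) 8900 mg; (b) 2650 mg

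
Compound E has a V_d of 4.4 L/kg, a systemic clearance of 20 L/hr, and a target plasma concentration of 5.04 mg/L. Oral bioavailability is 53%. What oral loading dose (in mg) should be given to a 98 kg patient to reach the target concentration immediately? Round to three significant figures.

4100 mg

Vd = 4.4 L/kg × 98 kg = 431.2 L
LD = Vd × C / F = 431.2 × 5.040 / 0.53 = 4100 mg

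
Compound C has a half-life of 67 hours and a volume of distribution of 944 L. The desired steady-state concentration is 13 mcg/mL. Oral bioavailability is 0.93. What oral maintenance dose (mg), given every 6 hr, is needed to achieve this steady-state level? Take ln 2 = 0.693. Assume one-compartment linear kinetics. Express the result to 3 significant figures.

CL = ln 2 · Vd / t½ = 0.693 × 944.0 / 67 = 9.764 L/h
D = CL × Css × τ / F = 9.764 × 13 × 6 / 0.93 = 818.9 mg

819 mg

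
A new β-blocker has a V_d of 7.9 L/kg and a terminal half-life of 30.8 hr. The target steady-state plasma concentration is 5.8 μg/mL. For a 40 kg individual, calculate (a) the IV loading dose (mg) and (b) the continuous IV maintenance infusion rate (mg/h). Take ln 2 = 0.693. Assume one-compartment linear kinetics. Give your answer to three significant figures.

(a) 1830 mg; (b) 41.2 mg/h

Total Vd = 7.9 × 40 = 316.0 L
LD = Vd × C = 316.0 × 5.8 = 1833 mg
CL = 0.693 × Vd / t½ = 0.693 × 316.0 / 30.8 = 7.110 L/h
Infusion rate = CL × Css = 7.110 × 5.8 = 41.24 mg/h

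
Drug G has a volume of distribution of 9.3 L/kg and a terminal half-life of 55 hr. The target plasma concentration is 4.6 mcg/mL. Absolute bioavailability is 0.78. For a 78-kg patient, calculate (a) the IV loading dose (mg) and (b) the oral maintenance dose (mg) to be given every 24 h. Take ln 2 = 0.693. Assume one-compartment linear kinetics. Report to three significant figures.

(a) 3340 mg; (b) 1290 mg

Vd = 9.3 L/kg × 78 kg = 725.4 L
LD = Vd × C = 725.4 × 4.6 = 3337 mg
CL = 0.693 × Vd / t½ = 0.693 × 725.4 / 55 = 9.140 L/h
D = CL × Css × τ / F = 9.140 × 4.6 × 24 / 0.78 = 1294 mg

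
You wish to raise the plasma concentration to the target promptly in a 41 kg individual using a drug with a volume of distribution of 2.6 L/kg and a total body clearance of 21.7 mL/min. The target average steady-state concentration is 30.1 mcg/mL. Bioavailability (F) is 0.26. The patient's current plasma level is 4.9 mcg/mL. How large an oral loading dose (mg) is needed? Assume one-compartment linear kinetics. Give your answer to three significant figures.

10300 mg

Vd(total) = 41 kg × 2.6 L/kg = 106.6 L
Concentration deficit ΔC = 30.1 − 4.9 = 25.20 mg/L
LD = Vd × ΔC / F = 106.6 × 25.20 / 0.26 = 10330 mg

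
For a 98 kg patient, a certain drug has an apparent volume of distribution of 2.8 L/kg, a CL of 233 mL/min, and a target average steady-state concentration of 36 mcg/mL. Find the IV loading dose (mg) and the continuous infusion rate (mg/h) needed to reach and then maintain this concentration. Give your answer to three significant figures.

(a) 9880 mg; (b) 503 mg/h

Vd = 2.8 L/kg × 98 kg = 274.4 L
LD = Vd · C_target = 274.4 × 36 = 9878 mg
CL = 233 mL/min × 60/1000 = 13.98 L/h
Infusion rate = 13.98 L/h × 36 mg/L = 503.3 mg/h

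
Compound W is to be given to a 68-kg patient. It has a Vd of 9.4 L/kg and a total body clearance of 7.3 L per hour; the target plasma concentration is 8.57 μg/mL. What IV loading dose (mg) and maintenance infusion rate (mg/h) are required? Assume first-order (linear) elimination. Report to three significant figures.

Vd = 9.4 L/kg × 68 kg = 639.2 L
Loading: fill Vd to C_target → 639.2 L × 8.57 mg/L = 5478 mg
Infusion rate = 7.300 L/h × 8.57 mg/L = 62.56 mg/h

(a) 5480 mg; (b) 62.6 mg/h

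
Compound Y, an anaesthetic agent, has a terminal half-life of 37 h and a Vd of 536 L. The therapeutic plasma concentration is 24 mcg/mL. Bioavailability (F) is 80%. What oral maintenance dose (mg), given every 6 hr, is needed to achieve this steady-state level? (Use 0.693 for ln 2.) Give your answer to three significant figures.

1810 mg

k = 0.693/37 = 0.01873 h⁻¹, so CL = k·Vd = 0.01873 × 536.0 = 10.04 L/h
D = CL × Css × τ / F = 10.04 × 24 × 6 / 0.8 = 1807 mg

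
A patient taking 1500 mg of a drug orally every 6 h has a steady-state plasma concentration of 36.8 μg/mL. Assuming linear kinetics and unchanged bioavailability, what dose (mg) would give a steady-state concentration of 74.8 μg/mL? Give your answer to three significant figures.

With linear kinetics, Css is proportional to dose rate (D/τ) at fixed clearance.
D₂ = D₁ × (Css,target / Css,current) = 1500 × 74.8/36.8 = 3049 mg

3050 mg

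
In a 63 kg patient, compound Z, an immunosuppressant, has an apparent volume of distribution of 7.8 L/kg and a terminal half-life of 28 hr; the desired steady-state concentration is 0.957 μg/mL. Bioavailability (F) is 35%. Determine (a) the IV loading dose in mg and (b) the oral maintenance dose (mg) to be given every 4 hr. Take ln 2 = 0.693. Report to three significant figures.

(a) 470 mg; (b) 133 mg

Vd(total) = 63 kg × 7.8 L/kg = 491.4 L
LD = Vd × C = 491.4 × 0.957 = 470.3 mg
CL = 0.693 × Vd / t½ = 0.693 × 491.4 / 28 = 12.16 L/h
D = CL × Css × τ / F = 12.16 × 0.957 × 4 / 0.35 = 133.0 mg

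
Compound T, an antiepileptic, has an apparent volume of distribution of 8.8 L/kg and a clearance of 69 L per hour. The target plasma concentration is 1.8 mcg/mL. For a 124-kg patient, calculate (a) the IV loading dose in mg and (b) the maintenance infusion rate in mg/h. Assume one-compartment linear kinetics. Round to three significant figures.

Vd = 8.8 L/kg × 124 kg = 1091 L
Loading dose = Vd × C = 1091 × 1.8 = 1964 mg
Maintenance: replace elimination → rate = CL × Css = 69.00 × 1.8 = 124.2 mg/h

(a) 1960 mg; (b) 124 mg/h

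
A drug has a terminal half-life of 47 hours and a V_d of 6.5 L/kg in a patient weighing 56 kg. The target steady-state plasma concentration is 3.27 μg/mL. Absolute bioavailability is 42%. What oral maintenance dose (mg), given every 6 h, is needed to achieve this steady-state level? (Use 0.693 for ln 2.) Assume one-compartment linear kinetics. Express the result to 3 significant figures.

251 mg

Vd = 6.5 L/kg × 56 kg = 364.0 L
CL = ln 2 · Vd / t½ = 0.693 × 364.0 / 47 = 5.367 L/h
D = CL × Css × τ / F = 5.367 × 3.27 × 6 / 0.42 = 250.7 mg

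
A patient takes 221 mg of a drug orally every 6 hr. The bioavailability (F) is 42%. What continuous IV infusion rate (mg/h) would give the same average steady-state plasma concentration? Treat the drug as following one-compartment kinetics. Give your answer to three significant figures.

Equivalent systemic input: infusion rate = F·D/τ.
Rate = 0.42 × 221 / 6 = 15.47 mg/h

15.5 mg/h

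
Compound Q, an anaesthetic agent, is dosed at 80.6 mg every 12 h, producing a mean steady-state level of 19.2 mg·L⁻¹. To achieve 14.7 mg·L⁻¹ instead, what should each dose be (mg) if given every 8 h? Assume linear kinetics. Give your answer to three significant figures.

For first-order elimination, Css ∝ F·D/(CL·τ); F and CL are unchanged, so Css ∝ D/τ.
D₂ = D₁ × (Css,target / Css,current) × (τ₂/τ₁) = 80.6 × (14.7/19.2) × (8/12) = 41.14 mg

41.1 mg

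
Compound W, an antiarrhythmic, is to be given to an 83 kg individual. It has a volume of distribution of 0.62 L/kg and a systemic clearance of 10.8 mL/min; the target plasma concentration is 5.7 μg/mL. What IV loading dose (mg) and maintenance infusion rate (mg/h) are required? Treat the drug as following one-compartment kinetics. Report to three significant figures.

(a) 293 mg; (b) 3.69 mg/h

Vd(total) = 83 kg × 0.62 L/kg = 51.46 L
Loading dose = Vd × C = 51.46 × 5.7 = 293.3 mg
CL = 10.8 mL/min × 60/1000 = 0.6480 L/h
Maintenance infusion rate = CL × Css = 0.6480 × 5.7 = 3.694 mg/h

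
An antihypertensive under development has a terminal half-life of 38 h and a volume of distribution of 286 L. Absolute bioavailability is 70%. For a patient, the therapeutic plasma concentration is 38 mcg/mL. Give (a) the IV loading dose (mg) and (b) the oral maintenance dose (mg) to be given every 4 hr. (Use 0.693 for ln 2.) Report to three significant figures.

(a) 10900 mg; (b) 1130 mg

LD = Vd × C = 286.0 × 38 = 10870 mg
CL = 0.693 × Vd / t½ = 0.693 × 286.0 / 38 = 5.216 L/h
D = CL × Css × τ / F = 5.216 × 38 × 4 / 0.7 = 1133 mg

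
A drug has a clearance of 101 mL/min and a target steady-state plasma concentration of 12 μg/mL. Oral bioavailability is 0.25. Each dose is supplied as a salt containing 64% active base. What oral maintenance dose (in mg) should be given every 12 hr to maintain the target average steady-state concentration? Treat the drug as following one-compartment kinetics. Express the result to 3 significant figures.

CL = 101 mL/min = 101 × 0.06 = 6.060 L/h
At steady state, dose per interval replaces the amount cleared in that interval: F·S·D/τ = CL·Css.
D = CL × Css × τ / F / S = 6.060 × 12 × 12 / 0.25 / 0.64 = 5454 mg

5450 mg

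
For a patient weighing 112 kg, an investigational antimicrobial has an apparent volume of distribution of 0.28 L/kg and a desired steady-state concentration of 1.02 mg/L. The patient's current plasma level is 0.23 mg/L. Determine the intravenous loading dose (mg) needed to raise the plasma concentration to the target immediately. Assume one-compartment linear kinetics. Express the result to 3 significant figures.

Total Vd = 0.28 × 112 = 31.36 L
The loading dose fills Vd to the target concentration.
Concentration deficit ΔC = 1.02 − 0.23 = 0.7900 mg/L
LD = Vd × ΔC = 31.36 × 0.7900 = 24.77 mg

24.8 mg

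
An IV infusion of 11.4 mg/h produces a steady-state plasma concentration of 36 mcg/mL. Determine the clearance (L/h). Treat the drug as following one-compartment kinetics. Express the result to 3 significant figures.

0.317 L/h

At steady state, infusion rate = CL × Css, so CL = rate / Css.
CL = 11.4 / 36 = 0.3167 L/h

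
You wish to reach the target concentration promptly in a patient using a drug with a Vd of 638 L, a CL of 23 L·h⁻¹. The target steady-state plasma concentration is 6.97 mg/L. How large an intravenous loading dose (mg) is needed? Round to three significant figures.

LD = Vd × C = 638.0 × 6.970 = 4447 mg

4450 mg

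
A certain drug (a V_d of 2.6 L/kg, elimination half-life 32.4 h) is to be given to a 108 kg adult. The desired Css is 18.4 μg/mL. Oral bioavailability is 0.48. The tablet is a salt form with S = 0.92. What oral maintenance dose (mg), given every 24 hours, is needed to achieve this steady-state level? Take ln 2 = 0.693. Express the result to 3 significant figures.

6010 mg

Vd(total) = 108 kg × 2.6 L/kg = 280.8 L
CL = ln 2 · Vd / t½ = 0.693 × 280.8 / 32.4 = 6.006 L/h
D = CL × Css × τ / F / S = 6.006 × 18.4 × 24 / 0.48 / 0.92 = 6006 mg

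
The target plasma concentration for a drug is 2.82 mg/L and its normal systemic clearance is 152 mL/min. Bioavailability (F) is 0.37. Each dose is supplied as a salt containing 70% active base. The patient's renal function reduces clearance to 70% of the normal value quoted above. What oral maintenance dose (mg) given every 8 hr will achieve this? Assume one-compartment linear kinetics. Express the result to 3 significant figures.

556 mg

CL = 152 mL/min × 60/1000 = 9.120 L/h
Patient clearance = 0.7 × 9.120 = 6.384 L/h
At steady state, dose per interval replaces the amount cleared in that interval: F·S·D/τ = CL·Css.
D = CL × Css × τ / F / S = 6.384 × 2.82 × 8 / 0.37 / 0.7 = 556.1 mg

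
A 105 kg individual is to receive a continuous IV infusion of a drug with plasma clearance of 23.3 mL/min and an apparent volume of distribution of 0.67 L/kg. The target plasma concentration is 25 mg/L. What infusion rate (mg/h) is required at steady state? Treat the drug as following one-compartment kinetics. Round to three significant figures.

CL = 23.3 mL/min = 23.3 × 0.06 = 1.398 L/h
Rate = CL × Css = 1.398 × 25 = 34.95 mg/h

35.0 mg/h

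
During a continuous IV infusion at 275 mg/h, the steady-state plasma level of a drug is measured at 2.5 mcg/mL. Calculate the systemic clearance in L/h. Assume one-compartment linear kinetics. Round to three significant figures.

110 L/h

At steady state, infusion rate = CL × Css, so CL = rate / Css.
CL = 275 / 2.5 = 110.0 L/h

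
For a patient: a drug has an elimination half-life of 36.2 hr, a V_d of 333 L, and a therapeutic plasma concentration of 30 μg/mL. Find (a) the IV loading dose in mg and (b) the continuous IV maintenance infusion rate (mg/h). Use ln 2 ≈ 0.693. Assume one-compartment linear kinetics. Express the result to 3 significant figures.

LD = Vd × C = 333.0 × 30 = 9990 mg
CL = 0.693 × Vd / t½ = 0.693 × 333.0 / 36.2 = 6.375 L/h
Infusion rate = CL × Css = 6.375 × 30 = 191.3 mg/h

(a) 9990 mg; (b) 191 mg/h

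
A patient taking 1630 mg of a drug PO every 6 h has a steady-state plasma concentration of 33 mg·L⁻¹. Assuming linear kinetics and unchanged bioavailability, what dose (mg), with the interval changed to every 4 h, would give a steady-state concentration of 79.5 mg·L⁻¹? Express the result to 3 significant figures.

2620 mg

For first-order elimination, Css ∝ F·D/(CL·τ); F and CL are unchanged, so Css ∝ D/τ.
D₂ = D₁ × (Css,target / Css,current) × (τ₂/τ₁) = 1630 × (79.5/33) × (4/6) = 2618 mg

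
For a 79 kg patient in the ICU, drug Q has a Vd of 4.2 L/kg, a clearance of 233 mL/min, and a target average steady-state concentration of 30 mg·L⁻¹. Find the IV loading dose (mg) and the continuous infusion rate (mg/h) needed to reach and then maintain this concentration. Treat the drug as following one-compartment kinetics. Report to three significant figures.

Vd(total) = 79 kg × 4.2 L/kg = 331.8 L
LD = Vd · C_target = 331.8 × 30 = 9954 mg
CL = 233 mL/min = 233 × 0.06 = 13.98 L/h
Maintenance: replace elimination → rate = CL × Css = 13.98 × 30 = 419.4 mg/h

(a) 9950 mg; (b) 419 mg/h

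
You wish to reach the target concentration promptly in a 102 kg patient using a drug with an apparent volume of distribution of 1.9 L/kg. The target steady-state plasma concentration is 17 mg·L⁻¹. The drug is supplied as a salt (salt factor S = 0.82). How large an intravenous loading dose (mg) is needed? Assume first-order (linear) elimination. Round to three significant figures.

4020 mg

Total Vd = 1.9 × 102 = 193.8 L
The loading dose fills Vd to the target concentration.
LD = Vd × C / S = 193.8 × 17.00 / 0.82 = 4018 mg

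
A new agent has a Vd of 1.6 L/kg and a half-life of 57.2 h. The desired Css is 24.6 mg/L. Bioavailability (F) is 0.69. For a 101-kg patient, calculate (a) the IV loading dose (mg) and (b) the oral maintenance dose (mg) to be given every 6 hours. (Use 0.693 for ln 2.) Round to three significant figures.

Vd = 1.6 L/kg × 101 kg = 161.6 L
LD = Vd × C = 161.6 × 24.6 = 3975 mg
CL = 0.693 × Vd / t½ = 0.693 × 161.6 / 57.2 = 1.958 L/h
D = CL × Css × τ / F = 1.958 × 24.6 × 6 / 0.69 = 418.8 mg

(a) 3980 mg; (b) 419 mg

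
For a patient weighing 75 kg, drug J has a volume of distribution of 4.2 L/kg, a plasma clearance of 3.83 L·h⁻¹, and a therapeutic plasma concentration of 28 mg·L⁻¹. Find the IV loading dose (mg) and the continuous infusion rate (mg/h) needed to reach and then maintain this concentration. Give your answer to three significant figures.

(a) 8820 mg; (b) 107 mg/h

Vd(total) = 75 kg × 4.2 L/kg = 315.0 L
LD = Vd · C_target = 315.0 × 28 = 8820 mg
Maintenance: replace elimination → rate = CL × Css = 3.830 × 28 = 107.2 mg/h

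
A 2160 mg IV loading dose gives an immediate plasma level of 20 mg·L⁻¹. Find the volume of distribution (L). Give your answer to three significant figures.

Immediately after an IV bolus, C₀ = Dose / Vd, so Vd = Dose / C₀.
Vd = 2160 / 20 = 108.0 L

108 L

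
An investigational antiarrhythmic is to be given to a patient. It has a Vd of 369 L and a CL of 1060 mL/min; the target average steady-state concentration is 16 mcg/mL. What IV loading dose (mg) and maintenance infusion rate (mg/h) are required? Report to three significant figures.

(a) 5900 mg; (b) 1020 mg/h

Loading dose = Vd × C = 369.0 × 16 = 5904 mg
CL = 1060 mL/min = 1060 × 0.06 = 63.60 L/h
Maintenance infusion rate = CL × Css = 63.60 × 16 = 1018 mg/h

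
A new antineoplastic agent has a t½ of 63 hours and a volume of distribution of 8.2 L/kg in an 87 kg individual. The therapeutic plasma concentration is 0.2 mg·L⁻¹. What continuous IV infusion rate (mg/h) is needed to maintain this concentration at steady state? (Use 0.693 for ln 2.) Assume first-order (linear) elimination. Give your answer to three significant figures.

Vd = 8.2 L/kg × 87 kg = 713.4 L
CL = ln 2 · Vd / t½ = 0.693 × 713.4 / 63 = 7.847 L/h
Infusion rate = CL × Css = 7.847 × 0.2 = 1.569 mg/h

1.57 mg/h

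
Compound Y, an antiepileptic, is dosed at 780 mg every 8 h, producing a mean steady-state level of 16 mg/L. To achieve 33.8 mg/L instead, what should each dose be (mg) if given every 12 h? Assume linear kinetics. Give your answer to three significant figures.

2470 mg

For first-order elimination, Css ∝ F·D/(CL·τ); F and CL are unchanged, so Css ∝ D/τ.
D₂ = D₁ × (Css,target / Css,current) × (τ₂/τ₁) = 780 × (33.8/16) × (12/8) = 2472 mg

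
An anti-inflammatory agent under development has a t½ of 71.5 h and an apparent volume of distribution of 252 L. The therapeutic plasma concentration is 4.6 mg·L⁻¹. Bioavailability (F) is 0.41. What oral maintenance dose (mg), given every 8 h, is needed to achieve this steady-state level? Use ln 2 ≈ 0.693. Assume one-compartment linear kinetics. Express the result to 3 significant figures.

CL = 0.693 × Vd / t½ = 0.693 × 252.0 / 71.5 = 2.442 L/h
D = CL × Css × τ / F = 2.442 × 4.6 × 8 / 0.41 = 219.2 mg

219 mg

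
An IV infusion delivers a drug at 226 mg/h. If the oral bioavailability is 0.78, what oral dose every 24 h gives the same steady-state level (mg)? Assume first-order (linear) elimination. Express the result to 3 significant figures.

To maintain the same Css, the systemic dosing rate must be unchanged: F·D/τ = infusion rate.
D = rate × τ / F = 226 × 24 / 0.78 = 6954 mg

6950 mg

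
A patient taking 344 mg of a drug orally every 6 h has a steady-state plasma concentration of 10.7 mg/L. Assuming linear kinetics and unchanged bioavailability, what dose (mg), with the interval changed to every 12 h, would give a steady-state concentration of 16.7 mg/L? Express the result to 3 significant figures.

1070 mg

For first-order elimination, Css ∝ F·D/(CL·τ); F and CL are unchanged, so Css ∝ D/τ.
D₂ = D₁ × (Css,target / Css,current) × (τ₂/τ₁) = 344 × (16.7/10.7) × (12/6) = 1074 mg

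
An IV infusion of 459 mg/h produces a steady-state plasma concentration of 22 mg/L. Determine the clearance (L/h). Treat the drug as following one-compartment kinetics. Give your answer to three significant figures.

20.9 L/h

At steady state, infusion rate = CL × Css, so CL = rate / Css.
CL = 459 / 22 = 20.86 L/h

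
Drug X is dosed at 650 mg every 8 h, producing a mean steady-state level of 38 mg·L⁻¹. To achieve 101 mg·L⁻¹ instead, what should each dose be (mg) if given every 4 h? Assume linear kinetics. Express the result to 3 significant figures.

864 mg

For first-order elimination, Css ∝ F·D/(CL·τ); F and CL are unchanged, so Css ∝ D/τ.
D₂ = D₁ × (Css,target / Css,current) × (τ₂/τ₁) = 650 × (101/38) × (4/8) = 863.8 mg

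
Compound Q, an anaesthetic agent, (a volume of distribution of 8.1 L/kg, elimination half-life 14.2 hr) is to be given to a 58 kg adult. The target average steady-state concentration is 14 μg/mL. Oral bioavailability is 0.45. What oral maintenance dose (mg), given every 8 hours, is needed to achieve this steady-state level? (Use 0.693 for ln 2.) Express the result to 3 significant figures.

5710 mg

Vd = 8.1 L/kg × 58 kg = 469.8 L
k = 0.693/14.2 = 0.04880 h⁻¹, so CL = k·Vd = 0.04880 × 469.8 = 22.93 L/h
D = CL × Css × τ / F = 22.93 × 14 × 8 / 0.45 = 5707 mg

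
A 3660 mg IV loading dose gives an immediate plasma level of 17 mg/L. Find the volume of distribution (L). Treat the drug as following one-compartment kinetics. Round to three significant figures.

Immediately after an IV bolus, C₀ = Dose / Vd, so Vd = Dose / C₀.
Vd = 3660 / 17 = 215.3 L

215 L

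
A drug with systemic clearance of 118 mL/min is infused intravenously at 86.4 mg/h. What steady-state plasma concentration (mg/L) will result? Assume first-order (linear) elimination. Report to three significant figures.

CL = 118 mL/min = 118 × 0.06 = 7.080 L/h
Css = rate / CL = 86.4 / 7.080 = 12.20 mg/L

12.2 mg/L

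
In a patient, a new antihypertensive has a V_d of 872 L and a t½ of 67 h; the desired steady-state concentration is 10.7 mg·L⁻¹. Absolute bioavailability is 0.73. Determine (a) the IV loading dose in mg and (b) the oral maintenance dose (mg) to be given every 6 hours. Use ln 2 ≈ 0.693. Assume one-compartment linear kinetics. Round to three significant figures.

LD = Vd × C = 872.0 × 10.7 = 9330 mg
CL = 0.693 × Vd / t½ = 0.693 × 872.0 / 67 = 9.019 L/h
D = CL × Css × τ / F = 9.019 × 10.7 × 6 / 0.73 = 793.2 mg

(a) 9330 mg; (b) 793 mg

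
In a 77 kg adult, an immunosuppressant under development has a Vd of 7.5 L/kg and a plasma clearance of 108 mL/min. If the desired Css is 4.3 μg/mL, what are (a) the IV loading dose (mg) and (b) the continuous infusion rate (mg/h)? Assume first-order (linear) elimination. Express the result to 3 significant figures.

Total Vd = 7.5 × 77 = 577.5 L
Loading dose = Vd × C = 577.5 × 4.3 = 2483 mg
CL = 108 mL/min × 60/1000 = 6.480 L/h
Infusion rate = 6.480 L/h × 4.3 mg/L = 27.86 mg/h

(a) 2480 mg; (b) 27.9 mg/h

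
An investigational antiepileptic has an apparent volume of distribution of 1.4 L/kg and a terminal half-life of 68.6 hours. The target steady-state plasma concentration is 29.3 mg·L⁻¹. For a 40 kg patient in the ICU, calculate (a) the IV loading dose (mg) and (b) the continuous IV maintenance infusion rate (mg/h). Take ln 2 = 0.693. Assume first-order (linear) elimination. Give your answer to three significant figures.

(a) 1640 mg; (b) 16.6 mg/h

Total Vd = 1.4 × 40 = 56.00 L
LD = Vd × C = 56.00 × 29.3 = 1641 mg
CL = 0.693 × Vd / t½ = 0.693 × 56.00 / 68.6 = 0.5657 L/h
Infusion rate = CL × Css = 0.5657 × 29.3 = 16.58 mg/h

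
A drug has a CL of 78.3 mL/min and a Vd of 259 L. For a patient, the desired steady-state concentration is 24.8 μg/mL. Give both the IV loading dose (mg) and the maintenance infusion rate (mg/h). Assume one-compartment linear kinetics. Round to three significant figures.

Loading: fill Vd to C_target → 259.0 L × 24.8 mg/L = 6423 mg
CL = 78.3 mL/min × 60/1000 = 4.698 L/h
Infusion rate = 4.698 L/h × 24.8 mg/L = 116.5 mg/h

(a) 6420 mg; (b) 117 mg/h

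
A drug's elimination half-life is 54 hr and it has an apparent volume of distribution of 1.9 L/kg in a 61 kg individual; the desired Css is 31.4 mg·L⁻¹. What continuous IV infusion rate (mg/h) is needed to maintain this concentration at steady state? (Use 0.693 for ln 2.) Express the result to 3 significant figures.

46.7 mg/h

Vd = 1.9 L/kg × 61 kg = 115.9 L
CL = 0.693 × Vd / t½ = 0.693 × 115.9 / 54 = 1.487 L/h
Infusion rate = CL × Css = 1.487 × 31.4 = 46.69 mg/h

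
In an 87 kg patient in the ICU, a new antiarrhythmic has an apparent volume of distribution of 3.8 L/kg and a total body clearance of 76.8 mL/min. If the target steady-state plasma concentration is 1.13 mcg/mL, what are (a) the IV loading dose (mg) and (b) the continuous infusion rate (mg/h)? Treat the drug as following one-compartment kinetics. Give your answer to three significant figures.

(a) 374 mg; (b) 5.21 mg/h

Vd(total) = 87 kg × 3.8 L/kg = 330.6 L
LD = Vd · C_target = 330.6 × 1.13 = 373.6 mg
Convert clearance: 76.8 mL/min × 60 min/h ÷ 1000 mL/L = 4.608 L/h
Maintenance infusion rate = CL × Css = 4.608 × 1.13 = 5.207 mg/h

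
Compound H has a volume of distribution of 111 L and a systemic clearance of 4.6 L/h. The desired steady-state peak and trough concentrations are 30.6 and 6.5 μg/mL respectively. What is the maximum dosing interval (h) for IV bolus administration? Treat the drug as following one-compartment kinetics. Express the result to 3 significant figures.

k = CL / Vd = 4.600 / 111.0 = 0.04144 h⁻¹
Between IV bolus doses, concentration decays as C = C₀·e^(−kτ), so C_peak/C_trough = e^(kτ).
τ_max = ln(C_peak/C_trough) / k = ln(30.6/6.5) / 0.04144 = 1.549 / 0.04144 = 37.38 h

37.4 h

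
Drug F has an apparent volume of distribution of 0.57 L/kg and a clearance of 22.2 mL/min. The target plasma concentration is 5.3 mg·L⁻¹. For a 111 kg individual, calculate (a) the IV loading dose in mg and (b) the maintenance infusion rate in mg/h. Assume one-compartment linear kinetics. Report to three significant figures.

(a) 335 mg; (b) 7.06 mg/h

Vd(total) = 111 kg × 0.57 L/kg = 63.27 L
Loading dose = Vd × C = 63.27 × 5.3 = 335.3 mg
CL = 22.2 mL/min = 22.2 × 0.06 = 1.332 L/h
Maintenance: replace elimination → rate = CL × Css = 1.332 × 5.3 = 7.060 mg/h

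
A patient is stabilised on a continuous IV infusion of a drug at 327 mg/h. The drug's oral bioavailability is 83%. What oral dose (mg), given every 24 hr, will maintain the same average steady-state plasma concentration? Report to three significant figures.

To maintain the same Css, the systemic dosing rate must be unchanged: F·D/τ = infusion rate.
D = rate × τ / F = 327 × 24 / 0.83 = 9455 mg

9460 mg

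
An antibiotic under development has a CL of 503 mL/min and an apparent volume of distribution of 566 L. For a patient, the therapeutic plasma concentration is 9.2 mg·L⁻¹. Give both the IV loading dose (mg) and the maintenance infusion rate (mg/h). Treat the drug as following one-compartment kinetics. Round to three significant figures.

(a) 5210 mg; (b) 278 mg/h

LD = Vd · C_target = 566.0 × 9.2 = 5207 mg
CL = 503 mL/min × 60/1000 = 30.18 L/h
Infusion rate = 30.18 L/h × 9.2 mg/L = 277.7 mg/h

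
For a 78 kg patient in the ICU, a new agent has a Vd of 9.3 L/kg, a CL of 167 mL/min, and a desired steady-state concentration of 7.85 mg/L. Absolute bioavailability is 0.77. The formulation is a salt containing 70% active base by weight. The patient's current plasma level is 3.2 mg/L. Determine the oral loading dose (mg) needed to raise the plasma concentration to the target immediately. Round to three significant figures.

Total Vd = 9.3 × 78 = 725.4 L
Loading dose depends on Vd (not clearance): it fills the distribution volume.
Concentration deficit ΔC = 7.85 − 3.2 = 4.650 mg/L
LD = Vd × ΔC / F / S = 725.4 × 4.650 / 0.77 / 0.7 = 6258 mg

6260 mg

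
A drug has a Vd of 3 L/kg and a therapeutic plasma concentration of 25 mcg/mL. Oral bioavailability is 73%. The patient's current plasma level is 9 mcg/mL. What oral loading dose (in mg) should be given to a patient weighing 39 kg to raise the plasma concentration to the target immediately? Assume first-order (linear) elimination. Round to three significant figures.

Vd(total) = 39 kg × 3 L/kg = 117.0 L
The loading dose fills Vd to the target concentration.
Concentration deficit ΔC = 25 − 9 = 16.00 mg/L
LD = Vd × ΔC / F = 117.0 × 16.00 / 0.73 = 2564 mg

2560 mg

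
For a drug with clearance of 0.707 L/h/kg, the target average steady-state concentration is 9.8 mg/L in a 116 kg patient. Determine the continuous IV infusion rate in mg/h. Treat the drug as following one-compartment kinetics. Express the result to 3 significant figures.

CL = 0.707 L/h/kg × 116 kg = 82.01 L/h
Infusion rate = CL · Css = 82.01 L/h × 9.8 mg/L = 803.7 mg/h

804 mg/h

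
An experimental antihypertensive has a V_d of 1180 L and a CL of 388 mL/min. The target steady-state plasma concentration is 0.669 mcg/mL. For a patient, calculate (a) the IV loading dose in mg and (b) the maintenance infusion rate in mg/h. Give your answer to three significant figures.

LD = Vd · C_target = 1180 × 0.669 = 789.4 mg
Convert clearance: 388 mL/min × 60 min/h ÷ 1000 mL/L = 23.28 L/h
Maintenance: replace elimination → rate = CL × Css = 23.28 × 0.669 = 15.57 mg/h

(a) 789 mg; (b) 15.6 mg/h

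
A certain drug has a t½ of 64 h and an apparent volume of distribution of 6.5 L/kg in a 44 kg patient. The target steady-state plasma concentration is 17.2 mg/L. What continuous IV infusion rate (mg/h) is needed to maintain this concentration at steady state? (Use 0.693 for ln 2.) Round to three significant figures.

Vd(total) = 44 kg × 6.5 L/kg = 286.0 L
CL = ln 2 · Vd / t½ = 0.693 × 286.0 / 64 = 3.097 L/h
Infusion rate = CL × Css = 3.097 × 17.2 = 53.27 mg/h

53.3 mg/h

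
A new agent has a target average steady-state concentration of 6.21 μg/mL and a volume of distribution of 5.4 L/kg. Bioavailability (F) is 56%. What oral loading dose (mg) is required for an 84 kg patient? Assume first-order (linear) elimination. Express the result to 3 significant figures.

Vd(total) = 84 kg × 5.4 L/kg = 453.6 L
LD = Vd × C / F = 453.6 × 6.210 / 0.56 = 5030 mg

5030 mg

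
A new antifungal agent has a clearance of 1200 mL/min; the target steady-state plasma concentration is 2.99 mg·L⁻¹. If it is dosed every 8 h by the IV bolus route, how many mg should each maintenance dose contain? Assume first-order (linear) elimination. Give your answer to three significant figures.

1720 mg

CL = 1200 mL/min × 60/1000 = 72.00 L/h
At steady state, dose per interval replaces the amount cleared in that interval: D/τ = CL·Css.
D = CL × Css × τ = 72.00 × 2.99 × 8 = 1722 mg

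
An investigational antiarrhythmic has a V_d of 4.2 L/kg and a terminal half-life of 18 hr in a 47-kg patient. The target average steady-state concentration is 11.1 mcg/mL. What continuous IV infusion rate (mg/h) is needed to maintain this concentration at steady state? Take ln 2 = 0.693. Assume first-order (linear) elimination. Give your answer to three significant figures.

84.4 mg/h

Vd = 4.2 L/kg × 47 kg = 197.4 L
CL = ln 2 · Vd / t½ = 0.693 × 197.4 / 18 = 7.600 L/h
Infusion rate = CL × Css = 7.600 × 11.1 = 84.36 mg/h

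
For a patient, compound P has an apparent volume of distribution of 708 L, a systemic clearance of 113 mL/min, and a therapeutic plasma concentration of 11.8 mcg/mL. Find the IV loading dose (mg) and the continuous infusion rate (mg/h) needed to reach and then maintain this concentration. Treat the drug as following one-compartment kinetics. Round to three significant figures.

Loading dose = Vd × C = 708.0 × 11.8 = 8354 mg
Convert clearance: 113 mL/min × 60 min/h ÷ 1000 mL/L = 6.780 L/h
Maintenance: replace elimination → rate = CL × Css = 6.780 × 11.8 = 80.00 mg/h

(a) 8350 mg; (b) 80.0 mg/h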